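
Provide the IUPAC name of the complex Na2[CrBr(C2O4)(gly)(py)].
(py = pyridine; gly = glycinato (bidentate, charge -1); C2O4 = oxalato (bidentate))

sodium bromo(glycinato)oxalato(pyridine)chromate(II)

The 2 sodium counter-ions carry a total charge of +2, so each complex ion is 2−.
Ligand charges: 1×pyridine (neutral), 1×glycinato (-1 each), 1×bromo (-1 each), 1×oxalato (-2 each); total -4. So Cr + (-4) = 2−, giving Cr = +2.
The complex ion is anionic, so chromium takes the -ate form chromate(II).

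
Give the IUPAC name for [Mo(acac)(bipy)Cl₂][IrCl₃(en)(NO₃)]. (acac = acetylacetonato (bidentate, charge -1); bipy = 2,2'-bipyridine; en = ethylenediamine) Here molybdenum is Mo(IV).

Both ions are complex: the cation is named first with the plain metal name, the anion second with the -ate form; each ion's ligands are alphabetised independently.
Mo is given as +4; the cation's ligand charges sum to -3, so the complex cation is 1+.
A 1:1 salt means the anion carries the equal and opposite charge, 1−.
Anion: ligand charges sum to -4; for the ion to be 1−, Ir = +3.

(acetylacetonato)(2,2'-bipyridine)dichloromolybdenum(IV) trichloro(ethylenediamine)nitratoiridate(III)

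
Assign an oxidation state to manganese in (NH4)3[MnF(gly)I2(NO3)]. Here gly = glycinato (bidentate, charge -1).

+2

3 ammonium outside the brackets (+1 each) → the complex ion is 3−.
Ligand charges: 1×F = -1; 1×NO3 = -1; 1×gly = -1; 2×I = -2; sum -5.
Mn + (-5) = 3− ⇒ Mn is +2.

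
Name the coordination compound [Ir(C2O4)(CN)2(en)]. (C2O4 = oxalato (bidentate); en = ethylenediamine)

There is no counter-ion, so the complex is neutral overall.
Ligand charges: 1×oxalato (-2 each), 1×ethylenediamine (neutral), 2×cyano (-1 each); total -4. So Ir + (-4) = 0, giving Ir = +4.
Ligands are named alphabetically: cyano before ethylenediamine before oxalato.

dicyano(ethylenediamine)oxalatoiridium(IV)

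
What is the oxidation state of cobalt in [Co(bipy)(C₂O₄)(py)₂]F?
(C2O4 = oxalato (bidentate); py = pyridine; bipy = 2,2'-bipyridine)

+3

1 fluoride outside the brackets (-1 each) → the complex ion is 1+.
Ligand charges: 1×C2O4 = -2; 2×py neutral; 1×bipy neutral; sum -2.
Co + (-2) = 1+ ⇒ Co is +3.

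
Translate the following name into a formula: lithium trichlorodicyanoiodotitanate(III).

Ligands: 1 iodo (I, -1), 3 chloro (Cl, -1), 2 cyano (CN, -1). Ligand charge sum = -6.
With Ti in oxidation state +3, the complex ion is [Ti...]^3−.
Charge balance with lithium (+1) requires 1 complex ion per 3 lithium.

Li3[TiCl3(CN)2I]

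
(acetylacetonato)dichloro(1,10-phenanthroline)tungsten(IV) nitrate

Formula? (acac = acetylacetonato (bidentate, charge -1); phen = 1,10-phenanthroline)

[W(acac)Cl2(phen)]NO3

Ligands: 2 chloro (Cl, -1), 1 acetylacetonato (acac, -1), 1 1,10-phenanthroline (phen, neutral). Ligand charge sum = -3.
Charge balance with nitrate (-1) requires 1 complex ion per 1 nitrate.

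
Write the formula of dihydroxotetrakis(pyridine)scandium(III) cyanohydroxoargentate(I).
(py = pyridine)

Cation [Sc…]: ligand charges -2, Sc(III) ⇒ ion charge 1+.
Anion [Ag…]: ligand charges -2, Ag(I) ⇒ ion charge 1−.

[Sc(OH)2(py)4][Ag(CN)(OH)]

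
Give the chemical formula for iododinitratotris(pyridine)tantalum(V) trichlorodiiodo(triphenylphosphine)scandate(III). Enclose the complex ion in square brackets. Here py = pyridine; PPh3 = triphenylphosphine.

[TaI(NO3)2(py)3][ScCl3I2(PPh3)]

Cation [Ta…]: ligand charges -3, Ta(V) ⇒ ion charge 2+.
Anion [Sc…]: ligand charges -5, Sc(III) ⇒ ion charge 2−.
One 2+ cation balances one 2− anion.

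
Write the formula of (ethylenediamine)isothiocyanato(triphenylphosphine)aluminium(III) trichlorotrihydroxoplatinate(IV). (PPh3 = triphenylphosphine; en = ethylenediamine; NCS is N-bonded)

[Al(en)(NCS)(PPh3)][PtCl3(OH)3]

Cation [Al…]: ligand charges -1, Al(III) ⇒ ion charge 2+.
Anion [Pt…]: ligand charges -6, Pt(IV) ⇒ ion charge 2−.
One 2+ cation balances one 2− anion.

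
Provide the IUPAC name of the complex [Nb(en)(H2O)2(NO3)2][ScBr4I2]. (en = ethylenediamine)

diaqua(ethylenediamine)dinitratoniobium(V) tetrabromodiiodoscandate(III)

Both ions are complex: the cation is named first with the plain metal name, the anion second with the -ate form; each ion's ligands are alphabetised independently.
Scandium is always +3 in its complexes; the anion's ligand charges sum to -6, so the complex anion is 3−.
A 1:1 salt means the cation carries the equal and opposite charge, 3+.
Cation: ligand charges sum to -2; for the ion to be 3+, Nb = +5.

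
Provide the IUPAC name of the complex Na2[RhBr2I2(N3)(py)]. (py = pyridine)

The 2 sodium counter-ions carry a total charge of +2, so each complex ion is 2−.
Ligand charges: 1×pyridine (neutral), 2×iodo (-1 each), 2×bromo (-1 each), 1×azido (-1 each); total -5. So Rh + (-5) = 2−, giving Rh = +3.
Ligands are named alphabetically: azido before bromo before iodo before pyridine.
The complex ion is anionic, so rhodium takes the -ate form rhodate(III).

sodium azidodibromodiiodo(pyridine)rhodate(III)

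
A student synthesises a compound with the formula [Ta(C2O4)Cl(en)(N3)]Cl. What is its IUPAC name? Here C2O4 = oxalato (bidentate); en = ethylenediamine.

azidochloro(ethylenediamine)oxalatotantalum(V) chloride

The 1 chloride counter-ion carries a total charge of -1, so each complex ion is 1+.
Ligand charges: 1×chloro (-1 each), 1×oxalato (-2 each), 1×azido (-1 each), 1×ethylenediamine (neutral); total -4. So Ta + (-4) = 1+, giving Ta = +5.
Ligands are named alphabetically: azido before chloro before ethylenediamine before oxalato.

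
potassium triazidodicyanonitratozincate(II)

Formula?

Ligands: 2 cyano (CN, -1), 3 azido (N3, -1), 1 nitrato (NO3, -1). Ligand charge sum = -6.
With Zn in oxidation state +2, the complex ion is [Zn...]^4−.
Charge balance with potassium (+1) requires 1 complex ion per 4 potassium.

K4[Zn(CN)2(N3)3(NO3)]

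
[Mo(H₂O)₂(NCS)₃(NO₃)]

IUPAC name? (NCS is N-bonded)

diaquatriisothiocyanatonitratomolybdenum(IV)

There is no counter-ion, so the complex is neutral overall.
Ligand charges: 2×aqua (neutral), 1×nitrato (-1 each), 3×isothiocyanato (-1 each); total -4. So Mo + (-4) = 0, giving Mo = +4.
Ligands are named alphabetically: aqua before isothiocyanato before nitrato.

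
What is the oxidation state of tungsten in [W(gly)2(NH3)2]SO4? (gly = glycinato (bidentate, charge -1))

+4

1 sulfate outside the brackets (-2 each) → the complex ion is 2+.
Ligand charges: 2×gly = -2; 2×NH3 neutral; sum -2.
W + (-2) = 2+ ⇒ W is +4.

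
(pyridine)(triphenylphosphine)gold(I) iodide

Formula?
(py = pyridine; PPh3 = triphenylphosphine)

[Au(PPh3)(py)]I

Ligands: 1 pyridine (py, neutral), 1 triphenylphosphine (PPh3, neutral). Ligand charge sum = 0.
With Au in oxidation state +1, the complex ion is [Au...]^1+.
Charge balance with iodide (-1) requires 1 complex ion per 1 iodide.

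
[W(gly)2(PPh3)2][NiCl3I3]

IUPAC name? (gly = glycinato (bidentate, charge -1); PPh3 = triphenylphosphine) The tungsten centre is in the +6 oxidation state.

Both ions are complex: the cation is named first with the plain metal name, the anion second with the -ate form; each ion's ligands are alphabetised independently.
W is given as +6; the cation's ligand charges sum to -2, so the complex cation is 4+.
A 1:1 salt means the anion carries the equal and opposite charge, 4−.
Anion: ligand charges sum to -6; for the ion to be 4−, Ni = +2.

bis(glycinato)bis(triphenylphosphine)tungsten(VI) trichlorotriiodonickelate(II)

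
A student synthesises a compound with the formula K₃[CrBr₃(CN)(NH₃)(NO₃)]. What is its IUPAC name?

The 3 potassium counter-ions carry a total charge of +3, so each complex ion is 3−.
Ligand charges: 1×cyano (-1 each), 1×nitrato (-1 each), 3×bromo (-1 each), 1×ammine (neutral); total -5. So Cr + (-5) = 3−, giving Cr = +2.
Ligands are named alphabetically: ammine before bromo before cyano before nitrato.
The complex ion is anionic, so chromium takes the -ate form chromate(II).

potassium amminetribromocyanonitratochromate(II)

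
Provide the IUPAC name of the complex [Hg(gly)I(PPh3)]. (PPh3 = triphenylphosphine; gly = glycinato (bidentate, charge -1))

There is no counter-ion, so the complex is neutral overall.
Ligand charges: 1×triphenylphosphine (neutral), 1×glycinato (-1 each), 1×iodo (-1 each); total -2. So Hg + (-2) = 0, giving Hg = +2.
Ligands are named alphabetically: glycinato before iodo before triphenylphosphine.

(glycinato)iodo(triphenylphosphine)mercury(II)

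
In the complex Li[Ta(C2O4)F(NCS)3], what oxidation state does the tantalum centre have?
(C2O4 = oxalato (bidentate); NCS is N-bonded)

+5

1 lithium outside the brackets (+1 each) → the complex ion is 1−.
Ligand charges: 1×F = -1; 1×C2O4 = -2; 3×NCS = -3; sum -6.
Ta + (-6) = 1− ⇒ Ta is +5.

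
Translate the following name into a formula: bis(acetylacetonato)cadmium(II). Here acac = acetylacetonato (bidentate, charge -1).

Ligands: 2 acetylacetonato (acac, -1). Ligand charge sum = -2.
With Cd in oxidation state +2, the complex ion is [Cd...].

[Cd(acac)2]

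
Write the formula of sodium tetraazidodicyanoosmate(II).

Ligands: 4 azido (N3, -1), 2 cyano (CN, -1). Ligand charge sum = -6.
Charge balance with sodium (+1) requires 1 complex ion per 4 sodium.

Na4[Os(CN)2(N3)4]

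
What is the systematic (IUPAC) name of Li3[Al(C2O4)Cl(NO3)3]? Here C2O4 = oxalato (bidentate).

lithium chlorotrinitratooxalatoaluminate(III)

The 3 lithium counter-ions carry a total charge of +3, so each complex ion is 3−.
Ligand charges: 3×nitrato (-1 each), 1×chloro (-1 each), 1×oxalato (-2 each); total -6. So Al + (-6) = 3−, giving Al = +3.
Ligands are named alphabetically: chloro before nitrato before oxalato.
The complex ion is anionic, so aluminium takes the -ate form aluminate(III).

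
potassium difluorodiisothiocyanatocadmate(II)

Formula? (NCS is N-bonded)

K2[CdF2(NCS)2]

Ligands: 2 isothiocyanato (NCS, -1), 2 fluoro (F, -1). Ligand charge sum = -4.
With Cd in oxidation state +2, the complex ion is [Cd...]^2−.
Charge balance with potassium (+1) requires 1 complex ion per 2 potassium.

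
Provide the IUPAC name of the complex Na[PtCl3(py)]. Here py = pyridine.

sodium trichloro(pyridine)platinate(II)

The 1 sodium counter-ion carries a total charge of +1, so each complex ion is 1−.
Ligand charges: 1×pyridine (neutral), 3×chloro (-1 each); total -3. So Pt + (-3) = 1−, giving Pt = +2.
The complex ion is anionic, so platinum takes the -ate form platinate(II).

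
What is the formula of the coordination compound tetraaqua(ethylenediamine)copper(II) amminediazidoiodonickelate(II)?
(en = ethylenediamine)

Cation [Cu…]: ligand charges 0, Cu(II) ⇒ ion charge 2+.
Anion [Ni…]: ligand charges -3, Ni(II) ⇒ ion charge 1−.

[Cu(en)(H2O)4][NiI(N3)2(NH3)]2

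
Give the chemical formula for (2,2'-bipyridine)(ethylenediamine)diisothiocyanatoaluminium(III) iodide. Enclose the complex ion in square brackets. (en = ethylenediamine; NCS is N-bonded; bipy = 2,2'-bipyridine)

Ligands: 1 ethylenediamine (en, neutral), 2 isothiocyanato (NCS, -1), 1 2,2'-bipyridine (bipy, neutral). Ligand charge sum = -2.
Charge balance with iodide (-1) requires 1 complex ion per 1 iodide.

[Al(bipy)(en)(NCS)2]I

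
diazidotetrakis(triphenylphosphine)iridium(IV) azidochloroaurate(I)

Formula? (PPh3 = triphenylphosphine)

[Ir(N3)2(PPh3)4][AuCl(N3)]2

Cation [Ir…]: ligand charges -2, Ir(IV) ⇒ ion charge 2+.
Anion [Au…]: ligand charges -2, Au(I) ⇒ ion charge 1−.
One 2+ cation requires 2 of the 1− anion.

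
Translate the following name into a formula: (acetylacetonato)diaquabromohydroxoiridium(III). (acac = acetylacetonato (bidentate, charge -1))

Ligands: 1 hydroxo (OH, -1), 1 acetylacetonato (acac, -1), 1 bromo (Br, -1), 2 aqua (H2O, neutral). Ligand charge sum = -3.
With Ir in oxidation state +3, the complex ion is [Ir...].

[Ir(acac)Br(H2O)2(OH)]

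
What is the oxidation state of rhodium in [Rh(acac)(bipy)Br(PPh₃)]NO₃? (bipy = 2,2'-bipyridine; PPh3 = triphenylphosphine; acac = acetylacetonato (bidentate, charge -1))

+3

1 nitrate outside the brackets (-1 each) → the complex ion is 1+.
Ligand charges: 1×bipy neutral; 1×PPh3 neutral; 1×acac = -1; 1×Br = -1; sum -2.
Rh + (-2) = 1+ ⇒ Rh is +3.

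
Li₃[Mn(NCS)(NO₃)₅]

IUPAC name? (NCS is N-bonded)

lithium isothiocyanatopentanitratomanganate(III)

The 3 lithium counter-ions carry a total charge of +3, so each complex ion is 3−.
Ligand charges: 1×isothiocyanato (-1 each), 5×nitrato (-1 each); total -6. So Mn + (-6) = 3−, giving Mn = +3.
Ligands are named alphabetically: isothiocyanato before nitrato.
The complex ion is anionic, so manganese takes the -ate form manganate(III).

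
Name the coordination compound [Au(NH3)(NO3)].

There is no counter-ion, so the complex is neutral overall.
Ligand charges: 1×ammine (neutral), 1×nitrato (-1 each); total -1. So Au + (-1) = 0, giving Au = +1.
Ligands are named alphabetically: ammine before nitrato.

amminenitratogold(I)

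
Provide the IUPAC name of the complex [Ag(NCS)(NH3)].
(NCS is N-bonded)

ammineisothiocyanatosilver(I)

There is no counter-ion, so the complex is neutral overall.
Ligand charges: 1×ammine (neutral), 1×isothiocyanato (-1 each); total -1. So Ag + (-1) = 0, giving Ag = +1.
Ligands are named alphabetically: ammine before isothiocyanato.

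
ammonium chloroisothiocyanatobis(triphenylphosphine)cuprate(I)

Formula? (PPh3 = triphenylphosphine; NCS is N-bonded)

NH4[CuCl(NCS)(PPh3)2]

Ligands: 2 triphenylphosphine (PPh3, neutral), 1 isothiocyanato (NCS, -1), 1 chloro (Cl, -1). Ligand charge sum = -2.
With Cu in oxidation state +1, the complex ion is [Cu...]^1−.
Charge balance with ammonium (+1) requires 1 complex ion per 1 ammonium.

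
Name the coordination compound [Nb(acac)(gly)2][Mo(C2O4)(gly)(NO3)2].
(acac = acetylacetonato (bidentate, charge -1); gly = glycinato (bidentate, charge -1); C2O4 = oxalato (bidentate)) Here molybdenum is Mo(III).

Both ions are complex: the cation is named first with the plain metal name, the anion second with the -ate form; each ion's ligands are alphabetised independently.
Mo is given as +3; the anion's ligand charges sum to -5, so the complex anion is 2−.
A 1:1 salt means the cation carries the equal and opposite charge, 2+.
Cation: ligand charges sum to -3; for the ion to be 2+, Nb = +5.

(acetylacetonato)bis(glycinato)niobium(V) (glycinato)dinitratooxalatomolybdate(III)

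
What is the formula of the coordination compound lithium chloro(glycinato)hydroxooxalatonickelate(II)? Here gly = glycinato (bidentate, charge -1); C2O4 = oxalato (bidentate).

Ligands: 1 chloro (Cl, -1), 1 glycinato (gly, -1), 1 hydroxo (OH, -1), 1 oxalato (C2O4, -2). Ligand charge sum = -5.
Charge balance with lithium (+1) requires 1 complex ion per 3 lithium.

Li3[Ni(C2O4)Cl(gly)(OH)]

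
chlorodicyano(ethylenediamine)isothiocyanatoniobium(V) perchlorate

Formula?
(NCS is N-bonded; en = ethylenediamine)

Ligands: 2 cyano (CN, -1), 1 isothiocyanato (NCS, -1), 1 ethylenediamine (en, neutral), 1 chloro (Cl, -1). Ligand charge sum = -4.
With Nb in oxidation state +5, the complex ion is [Nb...]^1+.
Charge balance with perchlorate (-1) requires 1 complex ion per 1 perchlorate.

[NbCl(CN)2(en)(NCS)]ClO4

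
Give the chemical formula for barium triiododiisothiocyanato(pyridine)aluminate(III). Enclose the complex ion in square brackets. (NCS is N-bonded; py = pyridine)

Ligands: 2 isothiocyanato (NCS, -1), 3 iodo (I, -1), 1 pyridine (py, neutral). Ligand charge sum = -5.
Charge balance with barium (+2) requires 1 complex ion per 1 barium.

Ba[AlI3(NCS)2(py)]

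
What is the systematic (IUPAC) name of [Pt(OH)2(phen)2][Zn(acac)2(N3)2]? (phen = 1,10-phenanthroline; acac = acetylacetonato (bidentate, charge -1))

Zinc is always +2 in its complexes; the anion's ligand charges sum to -4, so the complex anion is 2−.
A 1:1 salt means the cation carries the equal and opposite charge, 2+.
Cation: ligand charges sum to -2; for the ion to be 2+, Pt = +4.

dihydroxobis(1,10-phenanthroline)platinum(IV) bis(acetylacetonato)diazidozincate(II)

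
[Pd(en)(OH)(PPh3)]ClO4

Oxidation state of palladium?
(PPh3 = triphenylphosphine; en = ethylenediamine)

1 perchlorate outside the brackets (-1 each) → the complex ion is 1+.
Ligand charges: 1×OH = -1; 1×PPh3 neutral; 1×en neutral; sum -1.
Pd + (-1) = 1+ ⇒ Pd is +2.

+2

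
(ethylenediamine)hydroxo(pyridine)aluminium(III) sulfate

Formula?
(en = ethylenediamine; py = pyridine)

[Al(en)(OH)(py)]SO4

Ligands: 1 hydroxo (OH, -1), 1 ethylenediamine (en, neutral), 1 pyridine (py, neutral). Ligand charge sum = -1.
With Al in oxidation state +3, the complex ion is [Al...]^2+.
Charge balance with sulfate (-2) requires 1 complex ion per 1 sulfate.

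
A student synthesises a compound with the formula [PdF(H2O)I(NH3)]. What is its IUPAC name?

There is no counter-ion, so the complex is neutral overall.
Ligand charges: 1×fluoro (-1 each), 1×ammine (neutral), 1×iodo (-1 each), 1×aqua (neutral); total -2. So Pd + (-2) = 0, giving Pd = +2.
Ligands are named alphabetically: ammine before aqua before fluoro before iodo.

ammineaquafluoroiodopalladium(II)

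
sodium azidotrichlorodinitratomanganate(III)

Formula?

Na3[MnCl3(N3)(NO3)2]

Ligands: 3 chloro (Cl, -1), 1 azido (N3, -1), 2 nitrato (NO3, -1). Ligand charge sum = -6.
With Mn in oxidation state +3, the complex ion is [Mn...]^3−.
Charge balance with sodium (+1) requires 1 complex ion per 3 sodium.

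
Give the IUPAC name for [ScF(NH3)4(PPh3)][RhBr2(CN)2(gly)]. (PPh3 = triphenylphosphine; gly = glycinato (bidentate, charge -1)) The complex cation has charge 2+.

Both ions are complex: the cation is named first with the plain metal name, the anion second with the -ate form; each ion's ligands are alphabetised independently.
The complex cation is given as 2+; its ligand charges sum to -1, so Sc = +3.
A 1:1 salt means the anion carries the equal and opposite charge, 2−.
Anion: ligand charges sum to -5; for the ion to be 2−, Rh = +3.

tetraamminefluoro(triphenylphosphine)scandium(III) dibromodicyano(glycinato)rhodate(III)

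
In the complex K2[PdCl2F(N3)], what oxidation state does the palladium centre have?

+2

2 potassium outside the brackets (+1 each) → the complex ion is 2−.
Ligand charges: 1×F = -1; 2×Cl = -2; 1×N3 = -1; sum -4.
Pd + (-4) = 2− ⇒ Pd is +2.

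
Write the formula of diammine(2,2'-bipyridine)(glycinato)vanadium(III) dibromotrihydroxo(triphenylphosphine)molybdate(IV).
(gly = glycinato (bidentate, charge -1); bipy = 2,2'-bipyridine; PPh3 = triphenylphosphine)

[V(bipy)(gly)(NH3)2][MoBr2(OH)3(PPh3)]2

Cation [V…]: ligand charges -1, V(III) ⇒ ion charge 2+.
Anion [Mo…]: ligand charges -5, Mo(IV) ⇒ ion charge 1−.
One 2+ cation requires 2 of the 1− anion.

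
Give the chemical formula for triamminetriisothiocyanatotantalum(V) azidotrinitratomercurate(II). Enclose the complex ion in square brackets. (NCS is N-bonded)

[Ta(NCS)3(NH3)3][Hg(N3)(NO3)3]

Cation [Ta…]: ligand charges -3, Ta(V) ⇒ ion charge 2+.
Anion [Hg…]: ligand charges -4, Hg(II) ⇒ ion charge 2−.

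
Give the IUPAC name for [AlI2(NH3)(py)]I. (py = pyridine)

The 1 iodide counter-ion carries a total charge of -1, so each complex ion is 1+.
Ligand charges: 2×iodo (-1 each), 1×pyridine (neutral), 1×ammine (neutral); total -2. So Al + (-2) = 1+, giving Al = +3.
Ligands are named alphabetically: ammine before iodo before pyridine.

amminediiodo(pyridine)aluminium(III) iodide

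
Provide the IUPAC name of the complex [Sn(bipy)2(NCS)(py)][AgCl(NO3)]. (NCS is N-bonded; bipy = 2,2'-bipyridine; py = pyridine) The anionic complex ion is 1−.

The complex anion is given as 1−; its ligand charges sum to -2, so Ag = +1.
A 1:1 salt means the cation carries the equal and opposite charge, 1+.
Cation: ligand charges sum to -1; for the ion to be 1+, Sn = +2.

bis(2,2'-bipyridine)isothiocyanato(pyridine)tin(II) chloronitratoargentate(I)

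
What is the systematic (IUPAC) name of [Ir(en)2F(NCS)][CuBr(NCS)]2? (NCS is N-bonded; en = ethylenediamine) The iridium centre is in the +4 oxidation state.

Both ions are complex: the cation is named first with the plain metal name, the anion second with the -ate form; each ion's ligands are alphabetised independently.
Ir is given as +4; the cation's ligand charges sum to -2, so the complex cation is 2+.
With 2 anions per cation, each anion must be 2/2 = 1−.
Anion: ligand charges sum to -2; for the ion to be 1−, Cu = +1.

bis(ethylenediamine)fluoroisothiocyanatoiridium(IV) bromoisothiocyanatocuprate(I)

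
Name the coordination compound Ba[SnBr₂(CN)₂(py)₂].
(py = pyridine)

The 1 barium counter-ion carries a total charge of +2, so each complex ion is 2−.
Ligand charges: 2×pyridine (neutral), 2×cyano (-1 each), 2×bromo (-1 each); total -4. So Sn + (-4) = 2−, giving Sn = +2.
The complex ion is anionic, so tin takes the -ate form stannate(II).

barium dibromodicyanobis(pyridine)stannate(II)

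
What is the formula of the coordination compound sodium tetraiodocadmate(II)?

Ligands: 4 iodo (I, -1). Ligand charge sum = -4.
With Cd in oxidation state +2, the complex ion is [Cd...]^2−.
Charge balance with sodium (+1) requires 1 complex ion per 2 sodium.

Na2[CdI4]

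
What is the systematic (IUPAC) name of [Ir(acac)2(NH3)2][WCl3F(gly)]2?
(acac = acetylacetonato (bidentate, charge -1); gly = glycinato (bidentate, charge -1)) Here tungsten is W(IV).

bis(acetylacetonato)diammineiridium(IV) trichlorofluoro(glycinato)tungstate(IV)

W is given as +4; the anion's ligand charges sum to -5, so the complex anion is 1−.
With 2 anions per cation, the cation must be 2×1 = 2+.
Cation: ligand charges sum to -2; for the ion to be 2+, Ir = +4.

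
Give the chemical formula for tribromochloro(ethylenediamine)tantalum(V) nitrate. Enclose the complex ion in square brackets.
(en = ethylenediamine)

[TaBr3Cl(en)]NO3

Ligands: 3 bromo (Br, -1), 1 ethylenediamine (en, neutral), 1 chloro (Cl, -1). Ligand charge sum = -4.
Charge balance with nitrate (-1) requires 1 complex ion per 1 nitrate.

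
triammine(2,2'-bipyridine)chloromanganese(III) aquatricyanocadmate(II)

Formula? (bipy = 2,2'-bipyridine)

Cation [Mn…]: ligand charges -1, Mn(III) ⇒ ion charge 2+.
Anion [Cd…]: ligand charges -3, Cd(II) ⇒ ion charge 1−.

[Mn(bipy)Cl(NH3)3][Cd(CN)3(H2O)]2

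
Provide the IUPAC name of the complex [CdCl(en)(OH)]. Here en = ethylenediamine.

chloro(ethylenediamine)hydroxocadmium(II)

There is no counter-ion, so the complex is neutral overall.
Ligand charges: 1×ethylenediamine (neutral), 1×chloro (-1 each), 1×hydroxo (-1 each); total -2. So Cd + (-2) = 0, giving Cd = +2.
Ligands are named alphabetically: chloro before ethylenediamine before hydroxo.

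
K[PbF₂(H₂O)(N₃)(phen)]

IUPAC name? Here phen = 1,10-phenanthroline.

potassium aquaazidodifluoro(1,10-phenanthroline)plumbate(II)

The 1 potassium counter-ion carries a total charge of +1, so each complex ion is 1−.
Ligand charges: 1×azido (-1 each), 1×1,10-phenanthroline (neutral), 1×aqua (neutral), 2×fluoro (-1 each); total -3. So Pb + (-3) = 1−, giving Pb = +2.
The complex ion is anionic, so lead takes the -ate form plumbate(II).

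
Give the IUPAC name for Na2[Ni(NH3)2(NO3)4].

The 2 sodium counter-ions carry a total charge of +2, so each complex ion is 2−.
Ligand charges: 4×nitrato (-1 each), 2×ammine (neutral); total -4. So Ni + (-4) = 2−, giving Ni = +2.
The complex ion is anionic, so nickel takes the -ate form nickelate(II).

sodium diamminetetranitratonickelate(II)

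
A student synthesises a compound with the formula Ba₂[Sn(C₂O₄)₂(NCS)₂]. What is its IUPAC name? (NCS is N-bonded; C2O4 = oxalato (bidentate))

The 2 barium counter-ions carry a total charge of +4, so each complex ion is 4−.
Ligand charges: 2×isothiocyanato (-1 each), 2×oxalato (-2 each); total -6. So Sn + (-6) = 4−, giving Sn = +2.
The complex ion is anionic, so tin takes the -ate form stannate(II).

barium diisothiocyanatodioxalatostannate(II)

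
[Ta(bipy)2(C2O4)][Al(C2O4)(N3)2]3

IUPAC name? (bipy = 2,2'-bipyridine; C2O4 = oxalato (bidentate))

bis(2,2'-bipyridine)oxalatotantalum(V) diazidooxalatoaluminate(III)

Both ions are complex: the cation is named first with the plain metal name, the anion second with the -ate form; each ion's ligands are alphabetised independently.
Aluminium is always +3 in its complexes; the anion's ligand charges sum to -4, so the complex anion is 1−.
With 3 anions per cation, the cation must be 3×1 = 3+.
Cation: ligand charges sum to -2; for the ion to be 3+, Ta = +5.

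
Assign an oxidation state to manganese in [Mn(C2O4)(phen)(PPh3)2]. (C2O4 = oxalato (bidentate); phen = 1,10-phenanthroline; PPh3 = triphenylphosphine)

+2

No counter-ion: the bracketed complex is neutral.
Ligand charges: 1×C2O4 = -2; 1×phen neutral; 2×PPh3 neutral; sum -2.
Mn + (-2) = 0 ⇒ Mn is +2.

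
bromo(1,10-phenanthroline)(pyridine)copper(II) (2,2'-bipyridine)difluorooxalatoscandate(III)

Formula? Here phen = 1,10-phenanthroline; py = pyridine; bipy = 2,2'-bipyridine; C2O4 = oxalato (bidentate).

Cation [Cu…]: ligand charges -1, Cu(II) ⇒ ion charge 1+.
Anion [Sc…]: ligand charges -4, Sc(III) ⇒ ion charge 1−.
One 1+ cation balances one 1− anion.

[CuBr(phen)(py)][Sc(bipy)(C2O4)F2]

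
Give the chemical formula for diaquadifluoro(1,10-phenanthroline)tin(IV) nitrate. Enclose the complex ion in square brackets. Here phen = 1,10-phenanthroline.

Ligands: 1 1,10-phenanthroline (phen, neutral), 2 fluoro (F, -1), 2 aqua (H2O, neutral). Ligand charge sum = -2.
Charge balance with nitrate (-1) requires 1 complex ion per 2 nitrate.

[SnF2(H2O)2(phen)](NO3)2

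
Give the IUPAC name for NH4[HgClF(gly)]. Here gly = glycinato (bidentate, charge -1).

ammonium chlorofluoro(glycinato)mercurate(II)

The 1 ammonium counter-ion carries a total charge of +1, so each complex ion is 1−.
Ligand charges: 1×chloro (-1 each), 1×fluoro (-1 each), 1×glycinato (-1 each); total -3. So Hg + (-3) = 1−, giving Hg = +2.
The complex ion is anionic, so mercury takes the -ate form mercurate(II).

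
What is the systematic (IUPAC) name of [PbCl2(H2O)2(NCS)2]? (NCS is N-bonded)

There is no counter-ion, so the complex is neutral overall.
Ligand charges: 2×isothiocyanato (-1 each), 2×chloro (-1 each), 2×aqua (neutral); total -4. So Pb + (-4) = 0, giving Pb = +4.
Ligands are named alphabetically: aqua before chloro before isothiocyanato.

diaquadichlorodiisothiocyanatolead(IV)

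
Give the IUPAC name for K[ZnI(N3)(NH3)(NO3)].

potassium ammineazidoiodonitratozincate(II)

The 1 potassium counter-ion carries a total charge of +1, so each complex ion is 1−.
Ligand charges: 1×azido (-1 each), 1×nitrato (-1 each), 1×ammine (neutral), 1×iodo (-1 each); total -3. So Zn + (-3) = 1−, giving Zn = +2.
Ligands are named alphabetically: ammine before azido before iodo before nitrato.
The complex ion is anionic, so zinc takes the -ate form zincate(II).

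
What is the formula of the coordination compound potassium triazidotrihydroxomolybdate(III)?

Ligands: 3 azido (N3, -1), 3 hydroxo (OH, -1). Ligand charge sum = -6.
Charge balance with potassium (+1) requires 1 complex ion per 3 potassium.

K3[Mo(N3)3(OH)3]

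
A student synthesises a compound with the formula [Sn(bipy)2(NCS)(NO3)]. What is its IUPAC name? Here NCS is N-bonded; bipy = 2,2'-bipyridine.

bis(2,2'-bipyridine)isothiocyanatonitratotin(II)

There is no counter-ion, so the complex is neutral overall.
Ligand charges: 1×isothiocyanato (-1 each), 2×2,2'-bipyridine (neutral), 1×nitrato (-1 each); total -2. So Sn + (-2) = 0, giving Sn = +2.
Ligands are named alphabetically: bipyridine before isothiocyanato before nitrato.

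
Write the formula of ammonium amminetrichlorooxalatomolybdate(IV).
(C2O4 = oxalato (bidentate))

Ligands: 1 ammine (NH3, neutral), 3 chloro (Cl, -1), 1 oxalato (C2O4, -2). Ligand charge sum = -5.
Charge balance with ammonium (+1) requires 1 complex ion per 1 ammonium.

NH4[Mo(C2O4)Cl3(NH3)]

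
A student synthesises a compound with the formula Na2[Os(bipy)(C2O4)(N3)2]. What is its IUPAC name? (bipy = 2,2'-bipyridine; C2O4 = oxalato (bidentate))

sodium diazido(2,2'-bipyridine)oxalatoosmate(II)

The 2 sodium counter-ions carry a total charge of +2, so each complex ion is 2−.
Ligand charges: 1×2,2'-bipyridine (neutral), 2×azido (-1 each), 1×oxalato (-2 each); total -4. So Os + (-4) = 2−, giving Os = +2.
Ligands are named alphabetically: azido before bipyridine before oxalato.
The complex ion is anionic, so osmium takes the -ate form osmate(II).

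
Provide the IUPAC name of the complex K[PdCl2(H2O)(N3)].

potassium aquaazidodichloropalladate(II)

The 1 potassium counter-ion carries a total charge of +1, so each complex ion is 1−.
Ligand charges: 1×aqua (neutral), 1×azido (-1 each), 2×chloro (-1 each); total -3. So Pd + (-3) = 1−, giving Pd = +2.
The complex ion is anionic, so palladium takes the -ate form palladate(II).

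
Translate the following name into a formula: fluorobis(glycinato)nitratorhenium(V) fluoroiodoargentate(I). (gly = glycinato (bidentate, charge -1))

[ReF(gly)2(NO3)][AgFI]

Cation [Re…]: ligand charges -4, Re(V) ⇒ ion charge 1+.
Anion [Ag…]: ligand charges -2, Ag(I) ⇒ ion charge 1−.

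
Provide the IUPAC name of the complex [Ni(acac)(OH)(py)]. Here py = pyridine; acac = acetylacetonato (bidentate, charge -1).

There is no counter-ion, so the complex is neutral overall.
Ligand charges: 1×pyridine (neutral), 1×hydroxo (-1 each), 1×acetylacetonato (-1 each); total -2. So Ni + (-2) = 0, giving Ni = +2.
Ligands are named alphabetically: acetylacetonato before hydroxo before pyridine.

(acetylacetonato)hydroxo(pyridine)nickel(II)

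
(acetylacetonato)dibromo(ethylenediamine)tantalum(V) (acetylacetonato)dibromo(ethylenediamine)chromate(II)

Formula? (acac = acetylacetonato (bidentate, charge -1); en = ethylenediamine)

Cation [Ta…]: ligand charges -3, Ta(V) ⇒ ion charge 2+.
Anion [Cr…]: ligand charges -3, Cr(II) ⇒ ion charge 1−.
One 2+ cation requires 2 of the 1− anion.

[Ta(acac)Br2(en)][Cr(acac)Br2(en)]2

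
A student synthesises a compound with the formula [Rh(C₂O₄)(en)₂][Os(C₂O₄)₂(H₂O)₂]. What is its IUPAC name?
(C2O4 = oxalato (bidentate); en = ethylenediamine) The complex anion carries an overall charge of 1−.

Both ions are complex: the cation is named first with the plain metal name, the anion second with the -ate form; each ion's ligands are alphabetised independently.
The complex anion is given as 1−; its ligand charges sum to -4, so Os = +3.
A 1:1 salt means the cation carries the equal and opposite charge, 1+.
Cation: ligand charges sum to -2; for the ion to be 1+, Rh = +3.

bis(ethylenediamine)oxalatorhodium(III) diaquadioxalatoosmate(III)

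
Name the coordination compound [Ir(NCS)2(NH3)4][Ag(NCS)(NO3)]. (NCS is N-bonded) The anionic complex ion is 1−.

Both ions are complex: the cation is named first with the plain metal name, the anion second with the -ate form; each ion's ligands are alphabetised independently.
The complex anion is given as 1−; its ligand charges sum to -2, so Ag = +1.
A 1:1 salt means the cation carries the equal and opposite charge, 1+.
Cation: ligand charges sum to -2; for the ion to be 1+, Ir = +3.

tetraamminediisothiocyanatoiridium(III) isothiocyanatonitratoargentate(I)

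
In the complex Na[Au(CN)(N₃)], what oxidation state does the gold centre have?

1 sodium outside the brackets (+1 each) → the complex ion is 1−.
Ligand charges: 1×CN = -1; 1×N3 = -1; sum -2.
Au + (-2) = 1− ⇒ Au is +1.

+1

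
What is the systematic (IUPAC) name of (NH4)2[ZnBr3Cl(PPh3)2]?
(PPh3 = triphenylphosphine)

The 2 ammonium counter-ions carry a total charge of +2, so each complex ion is 2−.
Ligand charges: 2×triphenylphosphine (neutral), 3×bromo (-1 each), 1×chloro (-1 each); total -4. So Zn + (-4) = 2−, giving Zn = +2.
The complex ion is anionic, so zinc takes the -ate form zincate(II).

ammonium tribromochlorobis(triphenylphosphine)zincate(II)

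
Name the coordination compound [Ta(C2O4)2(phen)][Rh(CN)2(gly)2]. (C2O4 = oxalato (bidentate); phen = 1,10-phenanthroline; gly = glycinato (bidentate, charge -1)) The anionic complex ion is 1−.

dioxalato(1,10-phenanthroline)tantalum(V) dicyanobis(glycinato)rhodate(III)

Both ions are complex: the cation is named first with the plain metal name, the anion second with the -ate form; each ion's ligands are alphabetised independently.
The complex anion is given as 1−; its ligand charges sum to -4, so Rh = +3.
A 1:1 salt means the cation carries the equal and opposite charge, 1+.
Cation: ligand charges sum to -4; for the ion to be 1+, Ta = +5.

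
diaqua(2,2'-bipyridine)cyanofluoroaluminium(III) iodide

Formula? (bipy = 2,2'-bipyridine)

Ligands: 1 fluoro (F, -1), 2 aqua (H2O, neutral), 1 2,2'-bipyridine (bipy, neutral), 1 cyano (CN, -1). Ligand charge sum = -2.
Charge balance with iodide (-1) requires 1 complex ion per 1 iodide.

[Al(bipy)(CN)F(H2O)2]I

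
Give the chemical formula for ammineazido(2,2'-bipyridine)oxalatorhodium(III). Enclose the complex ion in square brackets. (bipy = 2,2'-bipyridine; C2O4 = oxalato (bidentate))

[Rh(bipy)(C2O4)(N3)(NH3)]

Ligands: 1 ammine (NH3, neutral), 1 azido (N3, -1), 1 2,2'-bipyridine (bipy, neutral), 1 oxalato (C2O4, -2). Ligand charge sum = -3.
With Rh in oxidation state +3, the complex ion is [Rh...].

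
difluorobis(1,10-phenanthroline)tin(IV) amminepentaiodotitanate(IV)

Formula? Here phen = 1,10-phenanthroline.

Cation [Sn…]: ligand charges -2, Sn(IV) ⇒ ion charge 2+.
Anion [Ti…]: ligand charges -5, Ti(IV) ⇒ ion charge 1−.
One 2+ cation requires 2 of the 1− anion.

[SnF2(phen)2][TiI5(NH3)]2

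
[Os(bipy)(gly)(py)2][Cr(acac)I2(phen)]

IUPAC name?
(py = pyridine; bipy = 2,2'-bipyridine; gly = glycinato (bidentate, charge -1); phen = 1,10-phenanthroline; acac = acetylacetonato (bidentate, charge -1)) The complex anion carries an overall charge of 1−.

The complex anion is given as 1−; its ligand charges sum to -3, so Cr = +2.
A 1:1 salt means the cation carries the equal and opposite charge, 1+.
Cation: ligand charges sum to -1; for the ion to be 1+, Os = +2.

(2,2'-bipyridine)(glycinato)bis(pyridine)osmium(II) (acetylacetonato)diiodo(1,10-phenanthroline)chromate(II)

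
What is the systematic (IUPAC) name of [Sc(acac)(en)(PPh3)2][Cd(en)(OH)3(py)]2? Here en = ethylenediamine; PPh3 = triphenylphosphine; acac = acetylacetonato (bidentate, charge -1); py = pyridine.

Cadmium is always +2 in its complexes; the anion's ligand charges sum to -3, so the complex anion is 1−.
With 2 anions per cation, the cation must be 2×1 = 2+.
Cation: ligand charges sum to -1; for the ion to be 2+, Sc = +3.

(acetylacetonato)(ethylenediamine)bis(triphenylphosphine)scandium(III) (ethylenediamine)trihydroxo(pyridine)cadmate(II)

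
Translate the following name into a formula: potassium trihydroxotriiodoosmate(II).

K4[OsI3(OH)3]

Ligands: 3 iodo (I, -1), 3 hydroxo (OH, -1). Ligand charge sum = -6.
With Os in oxidation state +2, the complex ion is [Os...]^4−.
Charge balance with potassium (+1) requires 1 complex ion per 4 potassium.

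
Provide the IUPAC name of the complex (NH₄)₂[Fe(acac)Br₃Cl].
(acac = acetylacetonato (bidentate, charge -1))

ammonium (acetylacetonato)tribromochloroferrate(III)

The 2 ammonium counter-ions carry a total charge of +2, so each complex ion is 2−.
Ligand charges: 1×chloro (-1 each), 3×bromo (-1 each), 1×acetylacetonato (-1 each); total -5. So Fe + (-5) = 2−, giving Fe = +3.
Ligands are named alphabetically: acetylacetonato before bromo before chloro.
The complex ion is anionic, so iron takes the -ate form ferrate(III).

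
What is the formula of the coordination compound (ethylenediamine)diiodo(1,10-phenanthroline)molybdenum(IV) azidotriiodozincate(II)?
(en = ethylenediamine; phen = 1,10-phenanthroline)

Cation [Mo…]: ligand charges -2, Mo(IV) ⇒ ion charge 2+.
Anion [Zn…]: ligand charges -4, Zn(II) ⇒ ion charge 2−.
One 2+ cation balances one 2− anion.

[Mo(en)I2(phen)][ZnI3(N3)]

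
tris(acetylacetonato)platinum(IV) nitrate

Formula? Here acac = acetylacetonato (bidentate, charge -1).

Ligands: 3 acetylacetonato (acac, -1). Ligand charge sum = -3.
Charge balance with nitrate (-1) requires 1 complex ion per 1 nitrate.

[Pt(acac)3]NO3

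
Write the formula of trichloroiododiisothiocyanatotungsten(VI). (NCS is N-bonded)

Ligands: 2 isothiocyanato (NCS, -1), 3 chloro (Cl, -1), 1 iodo (I, -1). Ligand charge sum = -6.
With W in oxidation state +6, the complex ion is [W...].

[WCl3I(NCS)2]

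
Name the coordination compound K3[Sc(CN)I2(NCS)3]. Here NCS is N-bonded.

The 3 potassium counter-ions carry a total charge of +3, so each complex ion is 3−.
Ligand charges: 3×isothiocyanato (-1 each), 1×cyano (-1 each), 2×iodo (-1 each); total -6. So Sc + (-6) = 3−, giving Sc = +3.
Ligands are named alphabetically: cyano before iodo before isothiocyanato.
The complex ion is anionic, so scandium takes the -ate form scandate(III).

potassium cyanodiiodotriisothiocyanatoscandate(III)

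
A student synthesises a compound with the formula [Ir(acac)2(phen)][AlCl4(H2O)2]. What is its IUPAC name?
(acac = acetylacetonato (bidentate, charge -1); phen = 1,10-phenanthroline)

Both ions are complex: the cation is named first with the plain metal name, the anion second with the -ate form; each ion's ligands are alphabetised independently.
Aluminium is always +3 in its complexes; the anion's ligand charges sum to -4, so the complex anion is 1−.
A 1:1 salt means the cation carries the equal and opposite charge, 1+.
Cation: ligand charges sum to -2; for the ion to be 1+, Ir = +3.

bis(acetylacetonato)(1,10-phenanthroline)iridium(III) diaquatetrachloroaluminate(III)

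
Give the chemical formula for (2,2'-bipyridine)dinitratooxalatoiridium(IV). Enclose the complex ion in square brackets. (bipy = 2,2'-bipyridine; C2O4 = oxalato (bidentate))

[Ir(bipy)(C2O4)(NO3)2]

Ligands: 1 2,2'-bipyridine (bipy, neutral), 2 nitrato (NO3, -1), 1 oxalato (C2O4, -2). Ligand charge sum = -4.
With Ir in oxidation state +4, the complex ion is [Ir...].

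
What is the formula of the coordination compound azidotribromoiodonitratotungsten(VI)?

[WBr3I(N3)(NO3)]

Ligands: 3 bromo (Br, -1), 1 nitrato (NO3, -1), 1 iodo (I, -1), 1 azido (N3, -1). Ligand charge sum = -6.
With W in oxidation state +6, the complex ion is [W...].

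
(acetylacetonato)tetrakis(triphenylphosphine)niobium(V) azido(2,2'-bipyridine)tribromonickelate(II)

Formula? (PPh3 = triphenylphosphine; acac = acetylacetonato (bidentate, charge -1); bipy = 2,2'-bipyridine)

[Nb(acac)(PPh3)4][Ni(bipy)Br3(N3)]2

Cation [Nb…]: ligand charges -1, Nb(V) ⇒ ion charge 4+.
Anion [Ni…]: ligand charges -4, Ni(II) ⇒ ion charge 2−.
One 4+ cation requires 2 of the 2− anion.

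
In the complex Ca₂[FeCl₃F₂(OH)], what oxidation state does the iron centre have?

2 calcium outside the brackets (+2 each) → the complex ion is 4−.
Ligand charges: 2×F = -2; 1×OH = -1; 3×Cl = -3; sum -6.
Fe + (-6) = 4− ⇒ Fe is +2.

+2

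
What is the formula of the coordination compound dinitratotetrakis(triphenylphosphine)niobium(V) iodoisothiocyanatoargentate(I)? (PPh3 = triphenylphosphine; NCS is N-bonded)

Cation [Nb…]: ligand charges -2, Nb(V) ⇒ ion charge 3+.
Anion [Ag…]: ligand charges -2, Ag(I) ⇒ ion charge 1−.
One 3+ cation requires 3 of the 1− anion.

[Nb(NO3)2(PPh3)4][AgI(NCS)]3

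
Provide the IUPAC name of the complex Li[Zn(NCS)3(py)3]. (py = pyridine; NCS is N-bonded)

lithium triisothiocyanatotris(pyridine)zincate(II)

The 1 lithium counter-ion carries a total charge of +1, so each complex ion is 1−.
Ligand charges: 3×pyridine (neutral), 3×isothiocyanato (-1 each); total -3. So Zn + (-3) = 1−, giving Zn = +2.
The complex ion is anionic, so zinc takes the -ate form zincate(II).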